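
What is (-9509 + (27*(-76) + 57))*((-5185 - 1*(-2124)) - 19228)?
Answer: 256412656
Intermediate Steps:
(-9509 + (27*(-76) + 57))*((-5185 - 1*(-2124)) - 19228) = (-9509 + (-2052 + 57))*((-5185 + 2124) - 19228) = (-9509 - 1995)*(-3061 - 19228) = -11504*(-22289) = 256412656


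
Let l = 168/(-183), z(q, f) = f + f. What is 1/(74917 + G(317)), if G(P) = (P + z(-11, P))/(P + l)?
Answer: 6427/481510896 ≈ 1.3348e-5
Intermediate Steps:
z(q, f) = 2*f
l = -56/61 (l = 168*(-1/183) = -56/61 ≈ -0.91803)
G(P) = 3*P/(-56/61 + P) (G(P) = (P + 2*P)/(P - 56/61) = (3*P)/(-56/61 + P) = 3*P/(-56/61 + P))
1/(74917 + G(317)) = 1/(74917 + 183*317/(-56 + 61*317)) = 1/(74917 + 183*317/(-56 + 19337)) = 1/(74917 + 183*317/19281) = 1/(74917 + 183*317*(1/19281)) = 1/(74917 + 19337/6427) = 1/(481510896/6427) = 6427/481510896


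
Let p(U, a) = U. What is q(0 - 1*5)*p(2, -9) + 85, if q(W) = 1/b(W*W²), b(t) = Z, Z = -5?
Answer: 423/5 ≈ 84.600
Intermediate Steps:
b(t) = -5
q(W) = -⅕ (q(W) = 1/(-5) = -⅕)
q(0 - 1*5)*p(2, -9) + 85 = -⅕*2 + 85 = -⅖ + 85 = 423/5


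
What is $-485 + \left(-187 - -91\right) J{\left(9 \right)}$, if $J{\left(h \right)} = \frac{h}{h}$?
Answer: $-581$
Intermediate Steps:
$J{\left(h \right)} = 1$
$-485 + \left(-187 - -91\right) J{\left(9 \right)} = -485 + \left(-187 - -91\right) 1 = -485 + \left(-187 + 91\right) 1 = -485 - 96 = -581$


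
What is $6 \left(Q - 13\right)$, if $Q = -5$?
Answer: $-108$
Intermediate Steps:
$6 \left(Q - 13\right) = 6 \left(-5 - 13\right) = 6 \left(-18\right) = -108$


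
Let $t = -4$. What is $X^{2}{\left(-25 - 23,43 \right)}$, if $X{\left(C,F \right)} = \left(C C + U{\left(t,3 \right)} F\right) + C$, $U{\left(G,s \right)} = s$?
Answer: $5688225$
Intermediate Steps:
$X{\left(C,F \right)} = C + C^{2} + 3 F$ ($X{\left(C,F \right)} = \left(C C + 3 F\right) + C = \left(C^{2} + 3 F\right) + C = C + C^{2} + 3 F$)
$X^{2}{\left(-25 - 23,43 \right)} = \left(\left(-25 - 23\right) + \left(-25 - 23\right)^{2} + 3 \cdot 43\right)^{2} = \left(-48 + \left(-48\right)^{2} + 129\right)^{2} = \left(-48 + 2304 + 129\right)^{2} = 2385^{2} = 5688225$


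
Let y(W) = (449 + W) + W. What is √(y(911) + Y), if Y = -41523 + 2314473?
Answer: √2275221 ≈ 1508.4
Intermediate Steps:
Y = 2272950
y(W) = 449 + 2*W
√(y(911) + Y) = √((449 + 2*911) + 2272950) = √((449 + 1822) + 2272950) = √(2271 + 2272950) = √2275221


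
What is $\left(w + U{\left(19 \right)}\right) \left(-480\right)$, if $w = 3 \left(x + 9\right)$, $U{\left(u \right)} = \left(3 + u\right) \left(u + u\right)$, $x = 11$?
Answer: $-430080$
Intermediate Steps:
$U{\left(u \right)} = 2 u \left(3 + u\right)$ ($U{\left(u \right)} = \left(3 + u\right) 2 u = 2 u \left(3 + u\right)$)
$w = 60$ ($w = 3 \left(11 + 9\right) = 3 \cdot 20 = 60$)
$\left(w + U{\left(19 \right)}\right) \left(-480\right) = \left(60 + 2 \cdot 19 \left(3 + 19\right)\right) \left(-480\right) = \left(60 + 2 \cdot 19 \cdot 22\right) \left(-480\right) = \left(60 + 836\right) \left(-480\right) = 896 \left(-480\right) = -430080$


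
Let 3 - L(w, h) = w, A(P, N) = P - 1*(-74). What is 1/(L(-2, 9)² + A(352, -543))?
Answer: 1/451 ≈ 0.0022173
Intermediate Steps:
A(P, N) = 74 + P (A(P, N) = P + 74 = 74 + P)
L(w, h) = 3 - w
1/(L(-2, 9)² + A(352, -543)) = 1/((3 - 1*(-2))² + (74 + 352)) = 1/((3 + 2)² + 426) = 1/(5² + 426) = 1/(25 + 426) = 1/451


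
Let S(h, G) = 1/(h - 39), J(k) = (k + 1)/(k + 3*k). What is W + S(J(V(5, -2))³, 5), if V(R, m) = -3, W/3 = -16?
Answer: -404520/8423 ≈ -48.026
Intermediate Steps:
W = -48 (W = 3*(-16) = -48)
J(k) = (1 + k)/(4*k) (J(k) = (1 + k)/((4*k)) = (1 + k)*(1/(4*k)) = (1 + k)/(4*k))
S(h, G) = 1/(-39 + h)
W + S(J(V(5, -2))³, 5) = -48 + 1/(-39 + ((¼)*(1 - 3)/(-3))³) = -48 + 1/(-39 + ((¼)*(-⅓)*(-2))³) = -48 + 1/(-39 + (⅙)³) = -48 + 1/(-39 + 1/216) = -48 + 1/(-8423/216) = -48 - 216/8423 = -404520/8423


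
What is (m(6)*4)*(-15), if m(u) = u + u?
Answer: -720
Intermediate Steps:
m(u) = 2*u
(m(6)*4)*(-15) = ((2*6)*4)*(-15) = (12*4)*(-15) = 48*(-15) = -720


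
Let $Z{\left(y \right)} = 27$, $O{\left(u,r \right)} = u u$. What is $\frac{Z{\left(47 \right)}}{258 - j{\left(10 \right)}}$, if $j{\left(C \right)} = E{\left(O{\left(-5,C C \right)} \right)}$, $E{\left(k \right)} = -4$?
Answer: $\frac{27}{262} \approx 0.10305$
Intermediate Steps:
$O{\left(u,r \right)} = u^{2}$
$j{\left(C \right)} = -4$
$\frac{Z{\left(47 \right)}}{258 - j{\left(10 \right)}} = \frac{27}{258 - -4} = \frac{27}{258 + 4} = \frac{27}{262}$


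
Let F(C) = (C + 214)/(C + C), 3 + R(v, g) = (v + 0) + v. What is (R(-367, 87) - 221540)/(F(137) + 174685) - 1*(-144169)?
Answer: 6900450023031/47864041 ≈ 1.4417e+5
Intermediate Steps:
R(v, g) = -3 + 2*v (R(v, g) = -3 + ((v + 0) + v) = -3 + (v + v) = -3 + 2*v)
F(C) = (214 + C)/(2*C) (F(C) = (214 + C)/((2*C)) = (214 + C)*(1/(2*C)) = (214 + C)/(2*C))
(R(-367, 87) - 221540)/(F(137) + 174685) - 1*(-144169) = ((-3 + 2*(-367)) - 221540)/((1/2)*(214 + 137)/137 + 174685) - 1*(-144169) = ((-3 - 734) - 221540)/((1/2)*(1/137)*351 + 174685) + 144169 = (-737 - 221540)/(351/274 + 174685) + 144169 = -222277/47864041/274 + 144169 = -222277*274/47864041 + 144169 = -60903898/47864041 + 144169 = 6900450023031/47864041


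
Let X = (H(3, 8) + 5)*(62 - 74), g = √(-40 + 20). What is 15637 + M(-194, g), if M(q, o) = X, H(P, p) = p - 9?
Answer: 15589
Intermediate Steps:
H(P, p) = -9 + p
g = 2*I*√5 (g = √(-20) = 2*I*√5 ≈ 4.4721*I)
X = -48 (X = ((-9 + 8) + 5)*(62 - 74) = (-1 + 5)*(-12) = 4*(-12) = -48)
M(q, o) = -48
15637 + M(-194, g) = 15637 - 48 = 15589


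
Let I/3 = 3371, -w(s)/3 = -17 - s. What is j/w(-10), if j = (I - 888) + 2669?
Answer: 11894/21 ≈ 566.38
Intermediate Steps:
w(s) = 51 + 3*s (w(s) = -3*(-17 - s) = 51 + 3*s)
I = 10113 (I = 3*3371 = 10113)
j = 11894 (j = (10113 - 888) + 2669 = 9225 + 2669 = 11894)
j/w(-10) = 11894/(51 + 3*(-10)) = 11894/(51 - 30) = 11894/21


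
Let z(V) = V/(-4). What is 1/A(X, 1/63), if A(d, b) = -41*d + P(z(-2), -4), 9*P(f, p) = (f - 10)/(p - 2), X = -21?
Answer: 108/93007 ≈ 0.0011612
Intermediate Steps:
z(V) = -V/4 (z(V) = V*(-¼) = -V/4)
P(f, p) = (-10 + f)/(9*(-2 + p)) (P(f, p) = ((f - 10)/(p - 2))/9 = ((-10 + f)/(-2 + p))/9 = (-10 + f)/(9*(-2 + p)))
A(d, b) = 19/108 - 41*d (A(d, b) = -41*d + (-10 - ¼*(-2))/(9*(-2 - 4)) = -41*d + (⅑)*(-10 + ½)/(-6) = -41*d + (⅑)*(-⅙)*(-19/2) = -41*d + 19/108 = 19/108 - 41*d)
1/A(X, 1/63) = 1/(19/108 - 41*(-21)) = 1/(19/108 + 861) = 1/(93007/108) = 108/93007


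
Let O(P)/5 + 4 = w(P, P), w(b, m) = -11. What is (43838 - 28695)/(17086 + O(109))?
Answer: 15143/17011 ≈ 0.89019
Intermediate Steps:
O(P) = -75 (O(P) = -20 + 5*(-11) = -20 - 55 = -75)
(43838 - 28695)/(17086 + O(109)) = (43838 - 28695)/(17086 - 75) = 15143/17011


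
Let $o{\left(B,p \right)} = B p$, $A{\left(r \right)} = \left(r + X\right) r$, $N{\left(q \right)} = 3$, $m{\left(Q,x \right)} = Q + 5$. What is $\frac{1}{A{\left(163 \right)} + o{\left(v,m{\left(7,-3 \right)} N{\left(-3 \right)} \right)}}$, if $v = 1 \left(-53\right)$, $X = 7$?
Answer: $\frac{1}{25802} \approx 3.8757 \cdot 10^{-5}$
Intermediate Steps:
$m{\left(Q,x \right)} = 5 + Q$
$v = -53$
$A{\left(r \right)} = r \left(7 + r\right)$ ($A{\left(r \right)} = \left(r + 7\right) r = \left(7 + r\right) r = r \left(7 + r\right)$)
$\frac{1}{A{\left(163 \right)} + o{\left(v,m{\left(7,-3 \right)} N{\left(-3 \right)} \right)}} = \frac{1}{163 \left(7 + 163\right) - 53 \left(5 + 7\right) 3} = \frac{1}{163 \cdot 170 - 53 \cdot 12 \cdot 3} = \frac{1}{27710 - 1908} = \frac{1}{25802}$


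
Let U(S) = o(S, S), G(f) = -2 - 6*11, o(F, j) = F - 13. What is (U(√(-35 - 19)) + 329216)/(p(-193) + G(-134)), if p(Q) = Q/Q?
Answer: -329203/67 - 3*I*√6/67 ≈ -4913.5 - 0.10968*I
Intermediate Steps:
o(F, j) = -13 + F
G(f) = -68 (G(f) = -2 - 66 = -68)
U(S) = -13 + S
p(Q) = 1
(U(√(-35 - 19)) + 329216)/(p(-193) + G(-134)) = ((-13 + √(-35 - 19)) + 329216)/(1 - 68) = ((-13 + √(-54)) + 329216)/(-67) = ((-13 + 3*I*√6) + 329216)*(-1/67) = (329203 + 3*I*√6)*(-1/67) = -329203/67 - 3*I*√6/67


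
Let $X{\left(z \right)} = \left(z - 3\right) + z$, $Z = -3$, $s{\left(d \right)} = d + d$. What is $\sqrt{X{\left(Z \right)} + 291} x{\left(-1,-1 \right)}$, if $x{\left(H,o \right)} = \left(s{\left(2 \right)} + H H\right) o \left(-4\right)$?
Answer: $20 \sqrt{282} \approx 335.86$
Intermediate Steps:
$s{\left(d \right)} = 2 d$
$X{\left(z \right)} = -3 + 2 z$ ($X{\left(z \right)} = \left(-3 + z\right) + z = -3 + 2 z$)
$x{\left(H,o \right)} = - 4 o \left(4 + H^{2}\right)$ ($x{\left(H,o \right)} = \left(2 \cdot 2 + H H\right) o \left(-4\right) = \left(4 + H^{2}\right) o \left(-4\right) = o \left(4 + H^{2}\right) \left(-4\right) = - 4 o \left(4 + H^{2}\right)$)
$\sqrt{X{\left(Z \right)} + 291} x{\left(-1,-1 \right)} = \sqrt{\left(-3 + 2 \left(-3\right)\right) + 291} \left(\left(-4\right) \left(-1\right) \left(4 + \left(-1\right)^{2}\right)\right) = \sqrt{\left(-3 - 6\right) + 291} \left(\left(-4\right) \left(-1\right) \left(4 + 1\right)\right) = \sqrt{-9 + 291} \left(\left(-4\right) \left(-1\right) 5\right) = \sqrt{282} \cdot 20 = 20 \sqrt{282}$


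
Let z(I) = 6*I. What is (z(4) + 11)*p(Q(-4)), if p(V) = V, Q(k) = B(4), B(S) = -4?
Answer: -140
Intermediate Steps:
Q(k) = -4
(z(4) + 11)*p(Q(-4)) = (6*4 + 11)*(-4) = (24 + 11)*(-4) = 35*(-4) = -140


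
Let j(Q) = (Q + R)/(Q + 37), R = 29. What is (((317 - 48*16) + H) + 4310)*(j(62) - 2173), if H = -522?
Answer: -717575132/99 ≈ -7.2482e+6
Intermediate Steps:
j(Q) = (29 + Q)/(37 + Q) (j(Q) = (Q + 29)/(Q + 37) = (29 + Q)/(37 + Q))
(((317 - 48*16) + H) + 4310)*(j(62) - 2173) = (((317 - 48*16) - 522) + 4310)*((29 + 62)/(37 + 62) - 2173) = (((317 - 768) - 522) + 4310)*(91/99 - 2173) = ((-451 - 522) + 4310)*((1/99)*91 - 2173) = (-973 + 4310)*(91/99 - 2173) = 3337*(-215036/99) = -717575132/99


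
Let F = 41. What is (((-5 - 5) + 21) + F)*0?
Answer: 0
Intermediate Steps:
(((-5 - 5) + 21) + F)*0 = (((-5 - 5) + 21) + 41)*0 = ((-10 + 21) + 41)*0 = (11 + 41)*0 = 52*0 = 0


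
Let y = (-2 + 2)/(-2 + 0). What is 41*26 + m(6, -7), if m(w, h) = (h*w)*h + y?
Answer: 1360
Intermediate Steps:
y = 0 (y = 0/(-2) = 0*(-½) = 0)
m(w, h) = w*h² (m(w, h) = (h*w)*h + 0 = w*h² + 0 = w*h²)
41*26 + m(6, -7) = 41*26 + 6*(-7)² = 1066 + 6*49 = 1066 + 294 = 1360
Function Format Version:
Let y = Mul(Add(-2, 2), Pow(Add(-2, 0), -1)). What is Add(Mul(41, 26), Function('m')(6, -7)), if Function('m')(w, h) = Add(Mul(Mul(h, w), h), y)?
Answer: 1360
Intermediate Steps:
y = 0 (y = Mul(0, Pow(-2, -1)) = Mul(0, Rational(-1, 2)) = 0)
Function('m')(w, h) = Mul(w, Pow(h, 2)) (Function('m')(w, h) = Add(Mul(Mul(h, w), h), 0) = Add(Mul(w, Pow(h, 2)), 0) = Mul(w, Pow(h, 2)))
Add(Mul(41, 26), Function('m')(6, -7)) = Add(Mul(41, 26), Mul(6, Pow(-7, 2))) = Add(1066, Mul(6, 49)) = Add(1066, 294) = 1360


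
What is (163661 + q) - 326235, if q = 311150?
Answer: 148576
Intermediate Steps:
(163661 + q) - 326235 = (163661 + 311150) - 326235 = 474811 - 326235 = 148576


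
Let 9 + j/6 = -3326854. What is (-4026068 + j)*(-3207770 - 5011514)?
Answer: 197157987251864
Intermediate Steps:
j = -19961178 (j = -54 + 6*(-3326854) = -54 - 19961124 = -19961178)
(-4026068 + j)*(-3207770 - 5011514) = (-4026068 - 19961178)*(-3207770 - 5011514) = -23987246*(-8219284) = 197157987251864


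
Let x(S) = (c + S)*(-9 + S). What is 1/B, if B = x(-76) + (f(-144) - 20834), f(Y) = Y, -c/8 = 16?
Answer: -1/3638 ≈ -0.00027488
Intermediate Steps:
c = -128 (c = -8*16 = -128)
x(S) = (-128 + S)*(-9 + S)
B = -3638 (B = (1152 + (-76)**2 - 137*(-76)) + (-144 - 20834) = (1152 + 5776 + 10412) - 20978 = 17340 - 20978 = -3638)
1/B = 1/(-3638) = -1/3638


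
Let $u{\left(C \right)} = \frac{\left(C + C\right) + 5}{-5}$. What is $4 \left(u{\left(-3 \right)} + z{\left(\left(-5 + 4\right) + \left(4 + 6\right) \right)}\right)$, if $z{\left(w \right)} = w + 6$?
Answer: $\frac{304}{5} \approx 60.8$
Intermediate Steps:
$z{\left(w \right)} = 6 + w$
$u{\left(C \right)} = -1 - \frac{2 C}{5}$ ($u{\left(C \right)} = \left(2 C + 5\right) \left(- \frac{1}{5}\right) = \left(5 + 2 C\right) \left(- \frac{1}{5}\right) = -1 - \frac{2 C}{5}$)
$4 \left(u{\left(-3 \right)} + z{\left(\left(-5 + 4\right) + \left(4 + 6\right) \right)}\right) = 4 \left(\left(-1 - - \frac{6}{5}\right) + \left(6 + \left(\left(-5 + 4\right) + \left(4 + 6\right)\right)\right)\right) = 4 \left(\left(-1 + \frac{6}{5}\right) + \left(6 + \left(-1 + 10\right)\right)\right) = 4 \left(\frac{1}{5} + \left(6 + 9\right)\right) = 4 \left(\frac{1}{5} + 15\right) = 4 \cdot \frac{76}{5} = \frac{304}{5}$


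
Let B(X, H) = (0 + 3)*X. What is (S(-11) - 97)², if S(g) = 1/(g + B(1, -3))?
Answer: 603729/64 ≈ 9433.3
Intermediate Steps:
B(X, H) = 3*X
S(g) = 1/(3 + g) (S(g) = 1/(g + 3*1) = 1/(g + 3) = 1/(3 + g))
(S(-11) - 97)² = (1/(3 - 11) - 97)² = (1/(-8) - 97)² = (-⅛ - 97)² = (-777/8)² = 603729/64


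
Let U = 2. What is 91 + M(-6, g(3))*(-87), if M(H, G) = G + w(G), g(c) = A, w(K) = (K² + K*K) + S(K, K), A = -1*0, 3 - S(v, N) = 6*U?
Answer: 874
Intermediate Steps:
S(v, N) = -9 (S(v, N) = 3 - 6*2 = 3 - 1*12 = 3 - 12 = -9)
A = 0
w(K) = -9 + 2*K² (w(K) = (K² + K*K) - 9 = (K² + K²) - 9 = 2*K² - 9 = -9 + 2*K²)
g(c) = 0
M(H, G) = -9 + G + 2*G² (M(H, G) = G + (-9 + 2*G²) = -9 + G + 2*G²)
91 + M(-6, g(3))*(-87) = 91 + (-9 + 0 + 2*0²)*(-87) = 91 + (-9 + 0 + 2*0)*(-87) = 91 + (-9 + 0 + 0)*(-87) = 91 - 9*(-87) = 91 + 783 = 874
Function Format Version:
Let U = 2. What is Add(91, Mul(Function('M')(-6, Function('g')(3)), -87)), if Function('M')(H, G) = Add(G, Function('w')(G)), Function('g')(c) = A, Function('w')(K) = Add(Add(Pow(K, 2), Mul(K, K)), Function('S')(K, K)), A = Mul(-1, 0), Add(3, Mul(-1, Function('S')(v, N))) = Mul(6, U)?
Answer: 874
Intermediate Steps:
Function('S')(v, N) = -9 (Function('S')(v, N) = Add(3, Mul(-1, Mul(6, 2))) = Add(3, Mul(-1, 12)) = Add(3, -12) = -9)
A = 0
Function('w')(K) = Add(-9, Mul(2, Pow(K, 2))) (Function('w')(K) = Add(Add(Pow(K, 2), Mul(K, K)), -9) = Add(Add(Pow(K, 2), Pow(K, 2)), -9) = Add(Mul(2, Pow(K, 2)), -9) = Add(-9, Mul(2, Pow(K, 2))))
Function('g')(c) = 0
Function('M')(H, G) = Add(-9, G, Mul(2, Pow(G, 2))) (Function('M')(H, G) = Add(G, Add(-9, Mul(2, Pow(G, 2)))) = Add(-9, G, Mul(2, Pow(G, 2))))
Add(91, Mul(Function('M')(-6, Function('g')(3)), -87)) = Add(91, Mul(Add(-9, 0, Mul(2, Pow(0, 2))), -87)) = Add(91, Mul(Add(-9, 0, Mul(2, 0)), -87)) = Add(91, Mul(Add(-9, 0, 0), -87)) = Add(91, Mul(-9, -87)) = Add(91, 783) = 874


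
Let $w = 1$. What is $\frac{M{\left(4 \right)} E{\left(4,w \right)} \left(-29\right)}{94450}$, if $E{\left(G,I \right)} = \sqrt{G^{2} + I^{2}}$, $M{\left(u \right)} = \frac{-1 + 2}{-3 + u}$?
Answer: $- \frac{29 \sqrt{17}}{94450} \approx -0.001266$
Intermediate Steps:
$M{\left(u \right)} = \frac{1}{-3 + u}$ ($M{\left(u \right)} = 1 \frac{1}{-3 + u} = \frac{1}{-3 + u}$)
$\frac{M{\left(4 \right)} E{\left(4,w \right)} \left(-29\right)}{94450} = \frac{\frac{\sqrt{4^{2} + 1^{2}}}{-3 + 4} \left(-29\right)}{94450} = \frac{\sqrt{16 + 1}}{1} \left(-29\right) \frac{1}{94450} = 1 \sqrt{17} \left(-29\right) \frac{1}{94450} = \sqrt{17} \left(-29\right) \frac{1}{94450} = - 29 \sqrt{17} \cdot \frac{1}{94450} = - \frac{29 \sqrt{17}}{94450}$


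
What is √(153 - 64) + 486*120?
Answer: 58320 + √89 ≈ 58329.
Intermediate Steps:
√(153 - 64) + 486*120 = √89 + 58320 = 58320 + √89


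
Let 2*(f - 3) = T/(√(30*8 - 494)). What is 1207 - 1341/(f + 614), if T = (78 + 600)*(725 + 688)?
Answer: 277059881914547/229544401055 - 642348387*I*√254/229544401055 ≈ 1207.0 - 0.044599*I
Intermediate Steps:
T = 958014 (T = 678*1413 = 958014)
f = 3 - 479007*I*√254/254 (f = 3 + (958014/(√(30*8 - 494)))/2 = 3 + (958014/(√(240 - 494)))/2 = 3 + (958014/(√(-254)))/2 = 3 + (958014/((I*√254)))/2 = 3 + (958014*(-I*√254/254))/2 = 3 + (-479007*I*√254/127)/2 = 3 - 479007*I*√254/254 ≈ 3.0 - 30056.0*I)
1207 - 1341/(f + 614) = 1207 - 1341/((3 - 479007*I*√254/254) + 614) = 1207 - 1341/(617 - 479007*I*√254/254)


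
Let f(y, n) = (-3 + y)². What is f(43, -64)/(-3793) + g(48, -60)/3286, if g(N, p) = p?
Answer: -2742590/6231899 ≈ -0.44009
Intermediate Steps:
f(43, -64)/(-3793) + g(48, -60)/3286 = (-3 + 43)²/(-3793) - 60/3286 = 40²*(-1/3793) - 60*1/3286 = 1600*(-1/3793) - 30/1643 = -1600/3793 - 30/1643 = -2742590/6231899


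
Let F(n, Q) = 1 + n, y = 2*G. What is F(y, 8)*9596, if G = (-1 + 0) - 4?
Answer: -86364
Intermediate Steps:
G = -5 (G = -1 - 4 = -5)
y = -10 (y = 2*(-5) = -10)
F(y, 8)*9596 = (1 - 10)*9596 = -9*9596 = -86364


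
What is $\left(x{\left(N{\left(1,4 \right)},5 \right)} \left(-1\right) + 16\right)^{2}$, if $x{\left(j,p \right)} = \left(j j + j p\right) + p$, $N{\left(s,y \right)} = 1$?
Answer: $25$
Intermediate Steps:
$x{\left(j,p \right)} = p + j^{2} + j p$ ($x{\left(j,p \right)} = \left(j^{2} + j p\right) + p = p + j^{2} + j p$)
$\left(x{\left(N{\left(1,4 \right)},5 \right)} \left(-1\right) + 16\right)^{2} = \left(\left(5 + 1^{2} + 1 \cdot 5\right) \left(-1\right) + 16\right)^{2} = \left(\left(5 + 1 + 5\right) \left(-1\right) + 16\right)^{2} = \left(11 \left(-1\right) + 16\right)^{2} = \left(-11 + 16\right)^{2} = 5^{2} = 25$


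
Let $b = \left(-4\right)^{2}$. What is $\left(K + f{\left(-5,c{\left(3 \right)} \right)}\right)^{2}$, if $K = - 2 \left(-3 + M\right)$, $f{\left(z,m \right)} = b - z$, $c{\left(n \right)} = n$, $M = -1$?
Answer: $841$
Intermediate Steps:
$b = 16$
$f{\left(z,m \right)} = 16 - z$
$K = 8$ ($K = - 2 \left(-3 - 1\right) = \left(-2\right) \left(-4\right) = 8$)
$\left(K + f{\left(-5,c{\left(3 \right)} \right)}\right)^{2} = \left(8 + \left(16 - -5\right)\right)^{2} = \left(8 + \left(16 + 5\right)\right)^{2} = \left(8 + 21\right)^{2} = 29^{2} = 841$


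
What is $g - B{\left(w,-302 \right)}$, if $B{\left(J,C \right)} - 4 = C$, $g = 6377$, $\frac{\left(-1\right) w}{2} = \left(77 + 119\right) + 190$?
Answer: $6675$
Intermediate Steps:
$w = -772$ ($w = - 2 \left(\left(77 + 119\right) + 190\right) = - 2 \left(196 + 190\right) = \left(-2\right) 386 = -772$)
$B{\left(J,C \right)} = 4 + C$
$g - B{\left(w,-302 \right)} = 6377 - \left(4 - 302\right) = 6377 - -298 = 6377 + 298 = 6675$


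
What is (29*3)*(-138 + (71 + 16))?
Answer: -4437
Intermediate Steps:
(29*3)*(-138 + (71 + 16)) = 87*(-138 + 87) = 87*(-51) = -4437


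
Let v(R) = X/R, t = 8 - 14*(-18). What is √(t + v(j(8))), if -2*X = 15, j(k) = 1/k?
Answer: 10*√2 ≈ 14.142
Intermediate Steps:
t = 260 (t = 8 + 252 = 260)
X = -15/2 (X = -½*15 = -15/2 ≈ -7.5000)
v(R) = -15/(2*R)
√(t + v(j(8))) = √(260 - 15/(2*(1/8))) = √(260 - 15/(2*⅛)) = √(260 - 15/2*8) = √(260 - 60) = √200 = 10*√2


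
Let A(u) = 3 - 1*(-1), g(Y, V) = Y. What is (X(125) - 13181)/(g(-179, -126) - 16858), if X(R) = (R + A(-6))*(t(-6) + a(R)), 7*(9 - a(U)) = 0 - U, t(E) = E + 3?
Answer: 70724/119259 ≈ 0.59303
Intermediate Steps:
t(E) = 3 + E
a(U) = 9 + U/7 (a(U) = 9 - (0 - U)/7 = 9 - (-1)*U/7 = 9 + U/7)
A(u) = 4 (A(u) = 3 + 1 = 4)
X(R) = (4 + R)*(6 + R/7) (X(R) = (R + 4)*((3 - 6) + (9 + R/7)) = (4 + R)*(-3 + (9 + R/7)) = (4 + R)*(6 + R/7))
(X(125) - 13181)/(g(-179, -126) - 16858) = ((24 + (⅐)*125² + (46/7)*125) - 13181)/(-179 - 16858) = ((24 + (⅐)*15625 + 5750/7) - 13181)/(-17037) = ((24 + 15625/7 + 5750/7) - 13181)*(-1/17037) = (21543/7 - 13181)*(-1/17037) = -70724/7*(-1/17037) = 70724/119259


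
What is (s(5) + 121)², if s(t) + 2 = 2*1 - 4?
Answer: 13689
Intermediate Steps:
s(t) = -4 (s(t) = -2 + (2*1 - 4) = -2 + (2 - 4) = -2 - 2 = -4)
(s(5) + 121)² = (-4 + 121)² = 117² = 13689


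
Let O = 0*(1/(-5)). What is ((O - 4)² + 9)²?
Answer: 625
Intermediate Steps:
O = 0 (O = 0*(1*(-⅕)) = 0*(-⅕) = 0)
((O - 4)² + 9)² = ((0 - 4)² + 9)² = ((-4)² + 9)² = (16 + 9)² = 25² = 625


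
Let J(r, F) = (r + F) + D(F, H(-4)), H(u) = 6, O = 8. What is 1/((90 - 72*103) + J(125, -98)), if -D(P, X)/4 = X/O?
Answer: -1/7302 ≈ -0.00013695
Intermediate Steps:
D(P, X) = -X/2 (D(P, X) = -4*X/8 = -X/2)
J(r, F) = -3 + F + r (J(r, F) = (r + F) - 1/2*6 = (F + r) - 3 = -3 + F + r)
1/((90 - 72*103) + J(125, -98)) = 1/((90 - 72*103) + (-3 - 98 + 125)) = 1/((90 - 7416) + 24) = 1/(-7326 + 24) = 1/(-7302) = -1/7302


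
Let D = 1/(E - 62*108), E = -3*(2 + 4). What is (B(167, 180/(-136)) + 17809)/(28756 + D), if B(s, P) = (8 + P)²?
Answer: 69284226681/111593178574 ≈ 0.62086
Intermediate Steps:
E = -18 (E = -3*6 = -18)
D = -1/6714 (D = 1/(-18 - 62*108) = 1/(-18 - 6696) = 1/(-6714) = -1/6714 ≈ -0.00014894)
(B(167, 180/(-136)) + 17809)/(28756 + D) = ((8 + 180/(-136))² + 17809)/(28756 - 1/6714) = ((8 + 180*(-1/136))² + 17809)/(193067783/6714) = ((8 - 45/34)² + 17809)*(6714/193067783) = ((227/34)² + 17809)*(6714/193067783) = (51529/1156 + 17809)*(6714/193067783) = (20638733/1156)*(6714/193067783) = 69284226681/111593178574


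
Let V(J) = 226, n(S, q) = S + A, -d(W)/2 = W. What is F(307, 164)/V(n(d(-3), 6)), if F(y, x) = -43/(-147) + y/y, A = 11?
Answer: 95/16611 ≈ 0.0057191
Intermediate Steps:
d(W) = -2*W
F(y, x) = 190/147 (F(y, x) = -43*(-1/147) + 1 = 43/147 + 1 = 190/147)
n(S, q) = 11 + S (n(S, q) = S + 11 = 11 + S)
F(307, 164)/V(n(d(-3), 6)) = (190/147)/226 = (190/147)*(1/226) = 95/16611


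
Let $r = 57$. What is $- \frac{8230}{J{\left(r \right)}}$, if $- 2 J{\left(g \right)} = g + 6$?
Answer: $\frac{16460}{63} \approx 261.27$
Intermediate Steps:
$J{\left(g \right)} = -3 - \frac{g}{2}$ ($J{\left(g \right)} = - \frac{g + 6}{2} = - \frac{6 + g}{2} = -3 - \frac{g}{2}$)
$- \frac{8230}{J{\left(r \right)}} = - \frac{8230}{-3 - \frac{57}{2}} = - \frac{8230}{- \frac{63}{2}} = \left(-8230\right) \left(- \frac{2}{63}\right) = \frac{16460}{63}$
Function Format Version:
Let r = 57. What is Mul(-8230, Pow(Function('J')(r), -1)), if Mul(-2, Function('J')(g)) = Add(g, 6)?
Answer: Rational(16460, 63) ≈ 261.27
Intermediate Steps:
Function('J')(g) = Add(-3, Mul(Rational(-1, 2), g)) (Function('J')(g) = Mul(Rational(-1, 2), Add(g, 6)) = Mul(Rational(-1, 2), Add(6, g)) = Add(-3, Mul(Rational(-1, 2), g)))
Mul(-8230, Pow(Function('J')(r), -1)) = Mul(-8230, Pow(Add(-3, Mul(Rational(-1, 2), 57)), -1)) = Mul(-8230, Pow(Add(-3, Rational(-57, 2)), -1)) = Mul(-8230, Pow(Rational(-63, 2), -1)) = Mul(-8230, Rational(-2, 63)) = Rational(16460, 63)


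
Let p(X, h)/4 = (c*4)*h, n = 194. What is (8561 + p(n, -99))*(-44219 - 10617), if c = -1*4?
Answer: -816891892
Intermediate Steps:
c = -4
p(X, h) = -64*h (p(X, h) = 4*((-4*4)*h) = 4*(-16*h) = -64*h)
(8561 + p(n, -99))*(-44219 - 10617) = (8561 - 64*(-99))*(-44219 - 10617) = (8561 + 6336)*(-54836) = 14897*(-54836) = -816891892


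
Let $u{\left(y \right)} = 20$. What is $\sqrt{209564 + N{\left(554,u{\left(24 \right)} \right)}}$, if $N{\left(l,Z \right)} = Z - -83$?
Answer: $\sqrt{209667} \approx 457.89$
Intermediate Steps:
$N{\left(l,Z \right)} = 83 + Z$ ($N{\left(l,Z \right)} = Z + 83 = 83 + Z$)
$\sqrt{209564 + N{\left(554,u{\left(24 \right)} \right)}} = \sqrt{209564 + \left(83 + 20\right)} = \sqrt{209564 + 103} = \sqrt{209667}$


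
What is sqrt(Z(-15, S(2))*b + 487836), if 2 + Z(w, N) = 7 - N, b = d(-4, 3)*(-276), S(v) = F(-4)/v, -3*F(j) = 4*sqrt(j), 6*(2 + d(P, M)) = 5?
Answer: sqrt(4405014 + 3864*I)/3 ≈ 699.6 + 0.30684*I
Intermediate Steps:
d(P, M) = -7/6 (d(P, M) = -2 + (1/6)*5 = -2 + 5/6 = -7/6)
F(j) = -4*sqrt(j)/3
S(v) = -8*I/(3*v) (S(v) = (-8*I/3)/v = -8*I/(3*v))
b = 322 (b = -7/6*(-276) = 322)
Z(w, N) = 5 - N (Z(w, N) = -2 + (7 - N) = 5 - N)
sqrt(Z(-15, S(2))*b + 487836) = sqrt((5 - (-8)*I/(3*2))*322 + 487836) = sqrt((5 - (-4)*I/3)*322 + 487836) = sqrt((5 + 4*I/3)*322 + 487836) = sqrt((1610 + 1288*I/3) + 487836) = sqrt(489446 + 1288*I/3)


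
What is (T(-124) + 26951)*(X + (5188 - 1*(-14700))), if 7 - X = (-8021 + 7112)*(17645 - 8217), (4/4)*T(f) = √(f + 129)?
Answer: 231507661597 + 8589947*√5 ≈ 2.3153e+11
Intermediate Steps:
T(f) = √(129 + f) (T(f) = √(f + 129) = √(129 + f))
X = 8570059 (X = 7 - (-8021 + 7112)*(17645 - 8217) = 7 - (-909)*9428 = 7 - 1*(-8570052) = 7 + 8570052 = 8570059)
(T(-124) + 26951)*(X + (5188 - 1*(-14700))) = (√(129 - 124) + 26951)*(8570059 + (5188 - 1*(-14700))) = (√5 + 26951)*(8570059 + (5188 + 14700)) = (26951 + √5)*(8570059 + 19888) = (26951 + √5)*8589947 = 231507661597 + 8589947*√5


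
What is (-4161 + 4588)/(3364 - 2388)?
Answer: 7/16 ≈ 0.43750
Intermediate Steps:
(-4161 + 4588)/(3364 - 2388) = 427/976 = 427*(1/976) = 7/16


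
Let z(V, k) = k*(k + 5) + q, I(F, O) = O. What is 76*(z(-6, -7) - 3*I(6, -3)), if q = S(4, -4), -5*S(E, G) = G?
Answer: 9044/5 ≈ 1808.8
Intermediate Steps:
S(E, G) = -G/5
q = 4/5 (q = -1/5*(-4) = 4/5 ≈ 0.80000)
z(V, k) = 4/5 + k*(5 + k) (z(V, k) = k*(k + 5) + 4/5 = k*(5 + k) + 4/5 = 4/5 + k*(5 + k))
76*(z(-6, -7) - 3*I(6, -3)) = 76*((4/5 + (-7)**2 + 5*(-7)) - 3*(-3)) = 76*((4/5 + 49 - 35) + 9) = 76*(74/5 + 9) = 76*(119/5) = 9044/5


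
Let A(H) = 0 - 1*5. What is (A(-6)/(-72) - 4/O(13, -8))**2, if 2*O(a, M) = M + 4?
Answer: 22201/5184 ≈ 4.2826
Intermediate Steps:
A(H) = -5 (A(H) = 0 - 5 = -5)
O(a, M) = 2 + M/2 (O(a, M) = (M + 4)/2 = (4 + M)/2 = 2 + M/2)
(A(-6)/(-72) - 4/O(13, -8))**2 = (-5/(-72) - 4/(2 + (1/2)*(-8)))**2 = (-5*(-1/72) - 4/(2 - 4))**2 = (5/72 - 4/(-2))**2 = (5/72 - 4*(-1/2))**2 = (5/72 + 2)**2 = (149/72)**2 = 22201/5184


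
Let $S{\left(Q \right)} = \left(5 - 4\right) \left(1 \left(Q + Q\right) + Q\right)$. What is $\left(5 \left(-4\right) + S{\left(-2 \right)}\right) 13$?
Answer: $-338$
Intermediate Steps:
$S{\left(Q \right)} = 3 Q$ ($S{\left(Q \right)} = 1 \left(1 \cdot 2 Q + Q\right) = 1 \left(2 Q + Q\right) = 1 \cdot 3 Q = 3 Q$)
$\left(5 \left(-4\right) + S{\left(-2 \right)}\right) 13 = \left(5 \left(-4\right) + 3 \left(-2\right)\right) 13 = \left(-20 - 6\right) 13 = \left(-26\right) 13 = -338$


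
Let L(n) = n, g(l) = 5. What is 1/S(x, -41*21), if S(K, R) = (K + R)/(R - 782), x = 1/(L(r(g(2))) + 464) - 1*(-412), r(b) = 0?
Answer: 762352/208335 ≈ 3.6593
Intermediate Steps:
x = 191169/464 (x = 1/(0 + 464) - 1*(-412) = 1/464 + 412 = 191169/464 ≈ 412.00)
S(K, R) = (K + R)/(-782 + R)
1/S(x, -41*21) = 1/((191169/464 - 41*21)/(-782 - 41*21)) = 1/((191169/464 - 861)/(-782 - 861)) = 1/(-208335/464/(-1643)) = 1/(-1/1643*(-208335/464)) = 1/(208335/762352) = 762352/208335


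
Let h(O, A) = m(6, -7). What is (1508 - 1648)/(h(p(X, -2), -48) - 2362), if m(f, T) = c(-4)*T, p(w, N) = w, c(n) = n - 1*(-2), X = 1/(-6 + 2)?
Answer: 35/587 ≈ 0.059625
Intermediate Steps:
X = -1/4 (X = 1/(-4) = -1/4 ≈ -0.25000)
c(n) = 2 + n (c(n) = n + 2 = 2 + n)
m(f, T) = -2*T (m(f, T) = (2 - 4)*T = -2*T)
h(O, A) = 14 (h(O, A) = -2*(-7) = 14)
(1508 - 1648)/(h(p(X, -2), -48) - 2362) = (1508 - 1648)/(14 - 2362) = -140/(-2348) = -140*(-1/2348) = 35/587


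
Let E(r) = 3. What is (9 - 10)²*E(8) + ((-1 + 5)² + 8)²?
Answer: 579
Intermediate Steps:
(9 - 10)²*E(8) + ((-1 + 5)² + 8)² = (9 - 10)²*3 + ((-1 + 5)² + 8)² = (-1)²*3 + (4² + 8)² = 1*3 + (16 + 8)² = 3 + 24² = 3 + 576 = 579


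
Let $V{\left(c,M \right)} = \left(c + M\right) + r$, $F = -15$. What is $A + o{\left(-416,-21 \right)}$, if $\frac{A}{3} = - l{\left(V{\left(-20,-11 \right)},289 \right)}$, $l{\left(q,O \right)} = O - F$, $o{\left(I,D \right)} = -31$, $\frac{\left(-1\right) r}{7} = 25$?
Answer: $-943$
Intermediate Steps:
$r = -175$ ($r = \left(-7\right) 25 = -175$)
$V{\left(c,M \right)} = -175 + M + c$ ($V{\left(c,M \right)} = \left(c + M\right) - 175 = \left(M + c\right) - 175 = -175 + M + c$)
$l{\left(q,O \right)} = 15 + O$ ($l{\left(q,O \right)} = O - -15 = O + 15 = 15 + O$)
$A = -912$ ($A = 3 \left(- (15 + 289)\right) = 3 \left(\left(-1\right) 304\right) = 3 \left(-304\right) = -912$)
$A + o{\left(-416,-21 \right)} = -912 - 31 = -943$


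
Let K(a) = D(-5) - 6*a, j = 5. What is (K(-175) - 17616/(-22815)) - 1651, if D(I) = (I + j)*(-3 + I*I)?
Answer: -4564733/7605 ≈ -600.23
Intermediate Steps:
D(I) = (-3 + I**2)*(5 + I) (D(I) = (I + 5)*(-3 + I*I) = (5 + I)*(-3 + I**2) = (-3 + I**2)*(5 + I))
K(a) = -6*a (K(a) = (-15 + (-5)**3 - 3*(-5) + 5*(-5)**2) - 6*a = (-15 - 125 + 15 + 5*25) - 6*a = (-15 - 125 + 15 + 125) - 6*a = 0 - 6*a = -6*a)
(K(-175) - 17616/(-22815)) - 1651 = (-6*(-175) - 17616/(-22815)) - 1651 = (1050 - 17616*(-1/22815)) - 1651 = (1050 + 5872/7605) - 1651 = 7991122/7605 - 1651 = -4564733/7605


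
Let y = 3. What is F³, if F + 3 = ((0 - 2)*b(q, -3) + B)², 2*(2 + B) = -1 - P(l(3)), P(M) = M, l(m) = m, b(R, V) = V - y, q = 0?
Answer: 226981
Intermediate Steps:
b(R, V) = -3 + V (b(R, V) = V - 1*3 = V - 3 = -3 + V)
B = -4 (B = -2 + (-1 - 1*3)/2 = -2 + (-1 - 3)/2 = -2 + (½)*(-4) = -2 - 2 = -4)
F = 61 (F = -3 + ((0 - 2)*(-3 - 3) - 4)² = -3 + (-2*(-6) - 4)² = -3 + (12 - 4)² = -3 + 8² = -3 + 64 = 61)
F³ = 61³ = 226981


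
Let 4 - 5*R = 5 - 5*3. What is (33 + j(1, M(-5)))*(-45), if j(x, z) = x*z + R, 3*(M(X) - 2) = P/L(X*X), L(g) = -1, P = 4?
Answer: -1641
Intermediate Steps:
M(X) = ⅔ (M(X) = 2 + (4/(-1))/3 = 2 + (4*(-1))/3 = 2 + (⅓)*(-4) = 2 - 4/3 = ⅔)
R = 14/5 (R = ⅘ - (5 - 5*3)/5 = ⅘ - (5 - 15)/5 = ⅘ - ⅕*(-10) = ⅘ + 2 = 14/5 ≈ 2.8000)
j(x, z) = 14/5 + x*z (j(x, z) = x*z + 14/5 = 14/5 + x*z)
(33 + j(1, M(-5)))*(-45) = (33 + (14/5 + 1*(⅔)))*(-45) = (33 + (14/5 + ⅔))*(-45) = (33 + 52/15)*(-45) = (547/15)*(-45) = -1641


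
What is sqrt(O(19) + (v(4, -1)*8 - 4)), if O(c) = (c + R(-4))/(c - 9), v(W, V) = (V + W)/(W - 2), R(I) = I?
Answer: sqrt(38)/2 ≈ 3.0822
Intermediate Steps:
v(W, V) = (V + W)/(-2 + W)
O(c) = (-4 + c)/(-9 + c) (O(c) = (c - 4)/(c - 9) = (-4 + c)/(-9 + c))
sqrt(O(19) + (v(4, -1)*8 - 4)) = sqrt((-4 + 19)/(-9 + 19) + (((-1 + 4)/(-2 + 4))*8 - 4)) = sqrt(15/10 + ((3/2)*8 - 4)) = sqrt((1/10)*15 + (((1/2)*3)*8 - 4)) = sqrt(3/2 + ((3/2)*8 - 4)) = sqrt(3/2 + (12 - 4)) = sqrt(3/2 + 8) = sqrt(19/2) = sqrt(38)/2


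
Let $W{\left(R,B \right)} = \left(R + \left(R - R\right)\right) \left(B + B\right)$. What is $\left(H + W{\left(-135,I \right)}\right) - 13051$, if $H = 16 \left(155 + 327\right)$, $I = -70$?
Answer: $13561$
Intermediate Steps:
$H = 7712$ ($H = 16 \cdot 482 = 7712$)
$W{\left(R,B \right)} = 2 B R$ ($W{\left(R,B \right)} = \left(R + 0\right) 2 B = R 2 B = 2 B R$)
$\left(H + W{\left(-135,I \right)}\right) - 13051 = \left(7712 + 2 \left(-70\right) \left(-135\right)\right) - 13051 = \left(7712 + 18900\right) - 13051 = 26612 - 13051 = 13561$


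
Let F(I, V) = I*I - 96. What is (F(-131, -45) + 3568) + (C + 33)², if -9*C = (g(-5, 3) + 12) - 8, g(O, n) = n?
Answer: 1755373/81 ≈ 21671.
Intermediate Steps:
F(I, V) = -96 + I² (F(I, V) = I² - 96 = -96 + I²)
C = -7/9 (C = -((3 + 12) - 8)/9 = -(15 - 8)/9 = -⅑*7 = -7/9 ≈ -0.77778)
(F(-131, -45) + 3568) + (C + 33)² = ((-96 + (-131)²) + 3568) + (-7/9 + 33)² = ((-96 + 17161) + 3568) + (290/9)² = (17065 + 3568) + 84100/81 = 20633 + 84100/81 = 1755373/81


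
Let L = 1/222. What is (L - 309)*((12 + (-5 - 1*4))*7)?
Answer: -480179/74 ≈ -6488.9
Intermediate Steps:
L = 1/222 ≈ 0.0045045
(L - 309)*((12 + (-5 - 1*4))*7) = (1/222 - 309)*((12 + (-5 - 1*4))*7) = -68597*(12 + (-5 - 4))*7/222 = -68597*(12 - 9)*7/222 = -68597*7/74 = -68597/222*21 = -480179/74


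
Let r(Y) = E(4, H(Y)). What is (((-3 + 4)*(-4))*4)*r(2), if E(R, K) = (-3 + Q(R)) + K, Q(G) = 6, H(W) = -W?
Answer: -16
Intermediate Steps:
E(R, K) = 3 + K (E(R, K) = (-3 + 6) + K = 3 + K)
r(Y) = 3 - Y
(((-3 + 4)*(-4))*4)*r(2) = (((-3 + 4)*(-4))*4)*(3 - 1*2) = ((1*(-4))*4)*(3 - 2) = -4*4*1 = -16*1 = -16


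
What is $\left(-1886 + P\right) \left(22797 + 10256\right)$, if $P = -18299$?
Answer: $-667174805$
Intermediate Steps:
$\left(-1886 + P\right) \left(22797 + 10256\right) = \left(-1886 - 18299\right) \left(22797 + 10256\right) = \left(-20185\right) 33053 = -667174805$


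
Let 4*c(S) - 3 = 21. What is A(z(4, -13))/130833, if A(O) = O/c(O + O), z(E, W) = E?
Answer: 2/392499 ≈ 5.0956e-6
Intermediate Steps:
c(S) = 6 (c(S) = ¾ + (¼)*21 = ¾ + 21/4 = 6)
A(O) = O/6
A(z(4, -13))/130833 = ((⅙)*4)/130833 = (⅔)*(1/130833) = 2/392499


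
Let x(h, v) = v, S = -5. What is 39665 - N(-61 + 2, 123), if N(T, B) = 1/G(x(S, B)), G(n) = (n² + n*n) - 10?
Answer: 1199786919/30248 ≈ 39665.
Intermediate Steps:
G(n) = -10 + 2*n² (G(n) = (n² + n²) - 10 = 2*n² - 10 = -10 + 2*n²)
N(T, B) = 1/(-10 + 2*B²)
39665 - N(-61 + 2, 123) = 39665 - 1/(2*(-5 + 123²)) = 39665 - 1/(2*(-5 + 15129)) = 39665 - 1/(2*15124) = 39665 - 1*1/30248 = 39665 - 1/30248 = 1199786919/30248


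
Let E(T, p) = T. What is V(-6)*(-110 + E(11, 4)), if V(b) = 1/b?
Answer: 33/2 ≈ 16.500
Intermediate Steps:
V(-6)*(-110 + E(11, 4)) = (-110 + 11)/(-6) = -1/6*(-99) = 33/2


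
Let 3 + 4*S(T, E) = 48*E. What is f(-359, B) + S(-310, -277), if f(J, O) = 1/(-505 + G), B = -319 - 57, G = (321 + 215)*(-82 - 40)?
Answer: -876364207/263588 ≈ -3324.8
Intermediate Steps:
S(T, E) = -3/4 + 12*E (S(T, E) = -3/4 + (48*E)/4 = -3/4 + 12*E)
G = -65392 (G = 536*(-122) = -65392)
B = -376
f(J, O) = -1/65897 (f(J, O) = 1/(-505 - 65392) = 1/(-65897) = -1/65897)
f(-359, B) + S(-310, -277) = -1/65897 + (-3/4 + 12*(-277)) = -1/65897 + (-3/4 - 3324) = -1/65897 - 13299/4 = -876364207/263588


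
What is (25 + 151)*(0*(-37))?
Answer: 0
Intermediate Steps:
(25 + 151)*(0*(-37)) = 176*0 = 0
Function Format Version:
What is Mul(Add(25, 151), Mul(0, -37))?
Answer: 0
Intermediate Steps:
Mul(Add(25, 151), Mul(0, -37)) = Mul(176, 0) = 0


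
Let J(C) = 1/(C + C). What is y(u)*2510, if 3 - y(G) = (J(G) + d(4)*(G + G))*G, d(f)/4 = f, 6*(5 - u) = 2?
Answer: -15686245/9 ≈ -1.7429e+6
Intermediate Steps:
u = 14/3 (u = 5 - ⅙*2 = 5 - ⅓ = 14/3 ≈ 4.6667)
d(f) = 4*f
J(C) = 1/(2*C)
y(G) = 3 - G*(1/(2*G) + 32*G) (y(G) = 3 - (1/(2*G) + (4*4)*(G + G))*G = 3 - (1/(2*G) + 16*(2*G))*G = 3 - (1/(2*G) + 32*G)*G = 3 - G*(1/(2*G) + 32*G))
y(u)*2510 = (5/2 - 32*(14/3)²)*2510 = (5/2 - 32*196/9)*2510 = (5/2 - 6272/9)*2510 = -12499/18*2510 = -15686245/9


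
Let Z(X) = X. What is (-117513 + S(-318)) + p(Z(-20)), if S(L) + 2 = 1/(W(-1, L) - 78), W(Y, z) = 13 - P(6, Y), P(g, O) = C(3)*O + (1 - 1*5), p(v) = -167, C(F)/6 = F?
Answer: -5060327/43 ≈ -1.1768e+5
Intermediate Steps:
C(F) = 6*F
P(g, O) = -4 + 18*O (P(g, O) = (6*3)*O + (1 - 1*5) = 18*O + (1 - 5) = 18*O - 4 = -4 + 18*O)
W(Y, z) = 17 - 18*Y (W(Y, z) = 13 - (-4 + 18*Y) = 13 + (4 - 18*Y) = 17 - 18*Y)
S(L) = -87/43 (S(L) = -2 + 1/((17 - 18*(-1)) - 78) = -2 + 1/((17 + 18) - 78) = -2 + 1/(35 - 78) = -2 + 1/(-43) = -2 - 1/43 = -87/43)
(-117513 + S(-318)) + p(Z(-20)) = (-117513 - 87/43) - 167 = -5053146/43 - 167 = -5060327/43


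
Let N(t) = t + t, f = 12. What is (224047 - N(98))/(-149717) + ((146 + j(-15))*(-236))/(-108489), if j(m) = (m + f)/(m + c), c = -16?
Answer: -592822388161/503522076003 ≈ -1.1774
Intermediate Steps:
j(m) = (12 + m)/(-16 + m) (j(m) = (m + 12)/(m - 16) = (12 + m)/(-16 + m))
N(t) = 2*t
(224047 - N(98))/(-149717) + ((146 + j(-15))*(-236))/(-108489) = (224047 - 2*98)/(-149717) + ((146 + (12 - 15)/(-16 - 15))*(-236))/(-108489) = (224047 - 1*196)*(-1/149717) + ((146 - 3/(-31))*(-236))*(-1/108489) = (224047 - 196)*(-1/149717) + ((146 - 1/31*(-3))*(-236))*(-1/108489) = 223851*(-1/149717) + ((146 + 3/31)*(-236))*(-1/108489) = -223851/149717 + ((4529/31)*(-236))*(-1/108489) = -223851/149717 - 1068844/31*(-1/108489) = -223851/149717 + 1068844/3363159 = -592822388161/503522076003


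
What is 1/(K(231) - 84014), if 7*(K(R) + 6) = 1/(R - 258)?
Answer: -189/15879781 ≈ -1.1902e-5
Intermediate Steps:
K(R) = -6 + 1/(7*(-258 + R)) (K(R) = -6 + 1/(7*(R - 258)) = -6 + 1/(7*(-258 + R)))
1/(K(231) - 84014) = 1/((10837 - 42*231)/(7*(-258 + 231)) - 84014) = 1/((⅐)*(10837 - 9702)/(-27) - 84014) = 1/((⅐)*(-1/27)*1135 - 84014) = 1/(-1135/189 - 84014) = 1/(-15879781/189) = -189/15879781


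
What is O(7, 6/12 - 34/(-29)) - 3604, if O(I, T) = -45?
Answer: -3649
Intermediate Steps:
O(7, 6/12 - 34/(-29)) - 3604 = -45 - 3604 = -3649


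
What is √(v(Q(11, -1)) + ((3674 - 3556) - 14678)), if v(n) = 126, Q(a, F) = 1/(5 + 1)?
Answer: I*√14434 ≈ 120.14*I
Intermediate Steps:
Q(a, F) = ⅙ (Q(a, F) = 1/6 = ⅙)
√(v(Q(11, -1)) + ((3674 - 3556) - 14678)) = √(126 + ((3674 - 3556) - 14678)) = √(126 + (118 - 14678)) = √(126 - 14560) = √(-14434) = I*√14434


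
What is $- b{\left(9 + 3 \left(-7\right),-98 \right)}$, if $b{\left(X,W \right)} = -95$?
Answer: $95$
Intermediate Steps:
$- b{\left(9 + 3 \left(-7\right),-98 \right)} = \left(-1\right) \left(-95\right) = 95$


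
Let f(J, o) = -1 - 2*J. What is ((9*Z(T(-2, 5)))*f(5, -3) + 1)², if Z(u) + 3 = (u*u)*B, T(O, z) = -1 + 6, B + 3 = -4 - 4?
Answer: 757515529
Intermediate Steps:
B = -11 (B = -3 + (-4 - 4) = -3 - 8 = -11)
T(O, z) = 5
Z(u) = -3 - 11*u² (Z(u) = -3 + (u*u)*(-11) = -3 + u²*(-11) = -3 - 11*u²)
((9*Z(T(-2, 5)))*f(5, -3) + 1)² = ((9*(-3 - 11*5²))*(-1 - 2*5) + 1)² = ((9*(-3 - 11*25))*(-1 - 10) + 1)² = ((9*(-3 - 275))*(-11) + 1)² = ((9*(-278))*(-11) + 1)² = (-2502*(-11) + 1)² = (27522 + 1)² = 27523² = 757515529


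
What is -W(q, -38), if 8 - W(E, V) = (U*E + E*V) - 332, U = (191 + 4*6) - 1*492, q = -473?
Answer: 148655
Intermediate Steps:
U = -277 (U = (191 + 24) - 492 = 215 - 492 = -277)
W(E, V) = 340 + 277*E - E*V (W(E, V) = 8 - ((-277*E + E*V) - 332) = 8 - (-332 - 277*E + E*V) = 8 + (332 + 277*E - E*V) = 340 + 277*E - E*V)
-W(q, -38) = -(340 + 277*(-473) - 1*(-473)*(-38)) = -(340 - 131021 - 17974) = -1*(-148655) = 148655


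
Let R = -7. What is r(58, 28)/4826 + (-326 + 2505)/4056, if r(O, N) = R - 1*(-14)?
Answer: 5272123/9787128 ≈ 0.53868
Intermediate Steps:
r(O, N) = 7 (r(O, N) = -7 - 1*(-14) = -7 + 14 = 7)
r(58, 28)/4826 + (-326 + 2505)/4056 = 7/4826 + (-326 + 2505)/4056 = 7*(1/4826) + 2179*(1/4056) = 7/4826 + 2179/4056 = 5272123/9787128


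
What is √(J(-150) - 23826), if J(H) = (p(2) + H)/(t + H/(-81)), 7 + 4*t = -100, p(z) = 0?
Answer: I*√172235596746/2689 ≈ 154.34*I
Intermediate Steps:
t = -107/4 (t = -7/4 + (¼)*(-100) = -7/4 - 25 = -107/4 ≈ -26.750)
J(H) = H/(-107/4 - H/81) (J(H) = (0 + H)/(-107/4 + H/(-81)) = H/(-107/4 + H*(-1/81)) = H/(-107/4 - H/81))
√(J(-150) - 23826) = √(-324*(-150)/(8667 + 4*(-150)) - 23826) = √(-324*(-150)/(8667 - 600) - 23826) = √(-324*(-150)/8067 - 23826) = √(-324*(-150)*1/8067 - 23826) = √(16200/2689 - 23826) = √(-64051914/2689) = I*√172235596746/2689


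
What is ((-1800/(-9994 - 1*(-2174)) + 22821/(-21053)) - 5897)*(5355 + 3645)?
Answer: -436945488948000/8231723 ≈ -5.3081e+7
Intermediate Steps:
((-1800/(-9994 - 1*(-2174)) + 22821/(-21053)) - 5897)*(5355 + 3645) = ((-1800/(-9994 + 2174) + 22821*(-1/21053)) - 5897)*9000 = ((-1800/(-7820) - 22821/21053) - 5897)*9000 = ((-1800*(-1/7820) - 22821/21053) - 5897)*9000 = ((90/391 - 22821/21053) - 5897)*9000 = (-7028241/8231723 - 5897)*9000 = -48549498772/8231723*9000 = -436945488948000/8231723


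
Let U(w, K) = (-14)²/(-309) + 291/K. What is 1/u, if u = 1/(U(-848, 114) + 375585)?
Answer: 4410141595/11742 ≈ 3.7559e+5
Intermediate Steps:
U(w, K) = -196/309 + 291/K (U(w, K) = 196*(-1/309) + 291/K = -196/309 + 291/K)
u = 11742/4410141595 (u = 1/((-196/309 + 291/114) + 375585) = 1/((-196/309 + 291*(1/114)) + 375585) = 1/((-196/309 + 97/38) + 375585) = 1/(22525/11742 + 375585) = 1/(4410141595/11742) = 11742/4410141595 ≈ 2.6625e-6)
1/u = 1/(11742/4410141595) = 4410141595/11742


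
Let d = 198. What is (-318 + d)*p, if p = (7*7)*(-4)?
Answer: 23520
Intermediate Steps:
p = -196 (p = 49*(-4) = -196)
(-318 + d)*p = (-318 + 198)*(-196) = -120*(-196) = 23520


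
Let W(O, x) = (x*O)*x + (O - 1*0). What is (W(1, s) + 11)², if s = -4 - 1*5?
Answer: 8649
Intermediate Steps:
s = -9 (s = -4 - 5 = -9)
W(O, x) = O + O*x² (W(O, x) = (O*x)*x + (O + 0) = O*x² + O = O + O*x²)
(W(1, s) + 11)² = (1*(1 + (-9)²) + 11)² = (1*(1 + 81) + 11)² = (1*82 + 11)² = (82 + 11)² = 93² = 8649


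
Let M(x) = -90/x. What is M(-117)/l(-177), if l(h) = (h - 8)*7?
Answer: -2/3367 ≈ -0.00059400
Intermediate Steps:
l(h) = -56 + 7*h (l(h) = (-8 + h)*7 = -56 + 7*h)
M(-117)/l(-177) = (-90/(-117))/(-56 + 7*(-177)) = (-90*(-1/117))/(-56 - 1239) = (10/13)/(-1295) = (10/13)*(-1/1295) = -2/3367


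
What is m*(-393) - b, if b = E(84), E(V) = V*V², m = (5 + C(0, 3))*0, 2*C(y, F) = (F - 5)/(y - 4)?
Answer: -592704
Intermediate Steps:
C(y, F) = (-5 + F)/(2*(-4 + y)) (C(y, F) = ((F - 5)/(y - 4))/2 = ((-5 + F)/(-4 + y))/2 = (-5 + F)/(2*(-4 + y)))
m = 0 (m = (5 + (-5 + 3)/(2*(-4 + 0)))*0 = (5 + (½)*(-2)/(-4))*0 = (5 + (½)*(-¼)*(-2))*0 = (5 + ¼)*0 = (21/4)*0 = 0)
E(V) = V³
b = 592704 (b = 84³ = 592704)
m*(-393) - b = 0*(-393) - 1*592704 = 0 - 592704 = -592704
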